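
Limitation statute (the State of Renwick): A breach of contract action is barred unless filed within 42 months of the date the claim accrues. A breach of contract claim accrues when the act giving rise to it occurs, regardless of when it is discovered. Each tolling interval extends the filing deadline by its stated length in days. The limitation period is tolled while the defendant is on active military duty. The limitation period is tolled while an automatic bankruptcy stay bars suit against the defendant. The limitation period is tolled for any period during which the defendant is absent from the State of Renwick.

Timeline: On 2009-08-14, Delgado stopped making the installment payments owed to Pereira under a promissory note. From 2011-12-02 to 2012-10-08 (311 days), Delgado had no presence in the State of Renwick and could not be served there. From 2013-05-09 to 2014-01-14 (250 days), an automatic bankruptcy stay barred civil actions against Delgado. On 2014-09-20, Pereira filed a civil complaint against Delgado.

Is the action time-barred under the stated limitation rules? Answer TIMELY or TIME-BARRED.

The limitation period began to run on 2009-08-14.
42 months from 2009-08-14 is 2013-02-14.
The defendant's absence from the jurisdiction from 2011-12-02 to 2012-10-08 tolled the period for 311 days, extending the deadline to 2013-12-22.
The automatic bankruptcy stay from 2013-05-09 to 2014-01-14 tolled the period for 250 days, extending the deadline to 2014-08-29.
Pereira filed on 2014-09-20, after the 2014-08-29 deadline, so the action is time-barred.

TIME-BARRED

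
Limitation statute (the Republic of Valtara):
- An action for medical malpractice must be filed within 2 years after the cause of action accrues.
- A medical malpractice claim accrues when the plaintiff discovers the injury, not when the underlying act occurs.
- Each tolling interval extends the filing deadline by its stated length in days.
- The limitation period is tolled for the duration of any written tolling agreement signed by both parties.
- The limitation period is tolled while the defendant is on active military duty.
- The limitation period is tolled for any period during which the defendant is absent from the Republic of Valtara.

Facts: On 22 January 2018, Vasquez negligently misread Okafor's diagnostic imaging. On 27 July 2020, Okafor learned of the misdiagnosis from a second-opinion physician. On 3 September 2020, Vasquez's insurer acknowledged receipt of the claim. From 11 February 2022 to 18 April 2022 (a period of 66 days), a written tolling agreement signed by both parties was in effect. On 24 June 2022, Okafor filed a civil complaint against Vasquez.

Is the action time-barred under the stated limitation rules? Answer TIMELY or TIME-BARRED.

TIMELY

Under the discovery rule, the claim accrued on 27 July 2020, when Okafor discovered the injury — not on the 22 January 2018 date of the underlying act.
Adding the 2 years base period to 27 July 2020 gives a deadline of 27 July 2022, before any tolling.
Because the written tolling agreement ran from 11 February 2022 to 18 April 2022, the deadline is extended by 66 days to 1 October 2022.
Nothing else in the chronology tolls or restarts the period.
Filing on 24 June 2022 beat the 1 October 2022 deadline — the action is timely.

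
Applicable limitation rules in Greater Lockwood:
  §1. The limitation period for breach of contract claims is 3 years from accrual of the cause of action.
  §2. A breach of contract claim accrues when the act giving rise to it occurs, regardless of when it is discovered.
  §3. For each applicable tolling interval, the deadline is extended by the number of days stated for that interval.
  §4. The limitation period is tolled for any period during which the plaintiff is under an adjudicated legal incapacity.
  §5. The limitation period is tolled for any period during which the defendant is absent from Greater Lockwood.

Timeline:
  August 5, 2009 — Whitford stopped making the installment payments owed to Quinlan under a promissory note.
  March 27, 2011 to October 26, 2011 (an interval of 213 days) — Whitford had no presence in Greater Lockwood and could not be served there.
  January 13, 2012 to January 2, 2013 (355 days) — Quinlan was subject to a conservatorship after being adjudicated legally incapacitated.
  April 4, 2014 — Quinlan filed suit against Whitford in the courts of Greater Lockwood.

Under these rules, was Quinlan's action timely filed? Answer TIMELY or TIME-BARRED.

The claim accrued on August 5, 2009, when the wrongful act occurred.
Adding the 3 years base period to August 5, 2009 gives a deadline of August 5, 2012, before any tolling.
Because the defendant's absence from the jurisdiction ran from March 27, 2011 to October 26, 2011, the deadline is extended by 213 days to March 6, 2013.
Because the plaintiff's legal incapacity ran from January 13, 2012 to January 2, 2013, the deadline is extended by 355 days to February 24, 2014.
The April 4, 2014 filing falls after the February 24, 2014 deadline; the claim is time-barred.

TIME-BARRED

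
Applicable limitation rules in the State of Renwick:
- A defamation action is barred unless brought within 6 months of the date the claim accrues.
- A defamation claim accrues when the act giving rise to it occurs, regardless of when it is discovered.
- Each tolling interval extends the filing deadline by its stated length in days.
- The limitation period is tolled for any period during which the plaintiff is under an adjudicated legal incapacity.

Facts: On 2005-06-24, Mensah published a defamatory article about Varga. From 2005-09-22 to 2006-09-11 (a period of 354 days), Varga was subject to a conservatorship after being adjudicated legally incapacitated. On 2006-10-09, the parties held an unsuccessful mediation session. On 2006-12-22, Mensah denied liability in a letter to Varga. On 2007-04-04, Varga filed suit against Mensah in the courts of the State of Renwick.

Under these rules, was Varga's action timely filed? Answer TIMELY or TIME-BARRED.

The claim accrued on 2005-06-24, the date of the act.
The untolled deadline — 6 months after 2005-06-24 — is 2005-12-24.
The period was tolled for 354 days by the plaintiff's legal incapacity (2005-09-22 to 2006-09-11), pushing the deadline to 2006-12-13.
The other events in the timeline have no effect on the limitation period under the stated rules.
Varga filed on 2007-04-04, after the 2006-12-13 deadline, so the action is time-barred.

TIME-BARRED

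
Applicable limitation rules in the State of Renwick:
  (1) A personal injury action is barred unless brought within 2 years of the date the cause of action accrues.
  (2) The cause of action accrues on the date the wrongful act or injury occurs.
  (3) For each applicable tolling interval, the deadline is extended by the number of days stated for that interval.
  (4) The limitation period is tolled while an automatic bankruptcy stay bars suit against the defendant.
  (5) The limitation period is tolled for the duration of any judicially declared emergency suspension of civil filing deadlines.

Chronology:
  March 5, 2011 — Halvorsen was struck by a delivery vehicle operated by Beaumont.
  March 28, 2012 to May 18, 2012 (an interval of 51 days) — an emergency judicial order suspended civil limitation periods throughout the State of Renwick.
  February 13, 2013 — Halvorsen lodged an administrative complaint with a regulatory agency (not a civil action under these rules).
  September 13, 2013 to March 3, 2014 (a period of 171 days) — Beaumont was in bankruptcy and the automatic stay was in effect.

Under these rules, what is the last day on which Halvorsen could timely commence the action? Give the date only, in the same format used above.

The limitation period began to run on March 5, 2011.
2 years from March 5, 2011 is March 5, 2013.
Because the emergency suspension of filing deadlines ran from March 28, 2012 to May 18, 2012, the deadline is extended by 51 days to April 25, 2013.
The automatic bankruptcy stay from September 13, 2013 to March 3, 2014 began after the period had already run on April 25, 2013, so it has no tolling effect.
None of the other events listed affects the running of the period under the stated rules.

April 25, 2013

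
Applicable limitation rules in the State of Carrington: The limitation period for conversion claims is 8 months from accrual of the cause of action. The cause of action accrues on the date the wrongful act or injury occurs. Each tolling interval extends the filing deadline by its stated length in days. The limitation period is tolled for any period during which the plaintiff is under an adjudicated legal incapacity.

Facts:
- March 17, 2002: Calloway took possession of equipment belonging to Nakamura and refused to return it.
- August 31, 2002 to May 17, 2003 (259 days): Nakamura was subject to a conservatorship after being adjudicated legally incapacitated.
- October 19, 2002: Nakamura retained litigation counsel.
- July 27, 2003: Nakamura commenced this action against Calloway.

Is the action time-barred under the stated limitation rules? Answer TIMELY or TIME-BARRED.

TIMELY

The claim accrued on March 17, 2002, when the wrongful act occurred.
The untolled deadline — 8 months after March 17, 2002 — is November 17, 2002.
Because the plaintiff's legal incapacity ran from August 31, 2002 to May 17, 2003, the deadline is extended by 259 days to August 3, 2003.
None of the other events listed affects the running of the period under the stated rules.
Filing on July 27, 2003 beat the August 3, 2003 deadline — the action is timely.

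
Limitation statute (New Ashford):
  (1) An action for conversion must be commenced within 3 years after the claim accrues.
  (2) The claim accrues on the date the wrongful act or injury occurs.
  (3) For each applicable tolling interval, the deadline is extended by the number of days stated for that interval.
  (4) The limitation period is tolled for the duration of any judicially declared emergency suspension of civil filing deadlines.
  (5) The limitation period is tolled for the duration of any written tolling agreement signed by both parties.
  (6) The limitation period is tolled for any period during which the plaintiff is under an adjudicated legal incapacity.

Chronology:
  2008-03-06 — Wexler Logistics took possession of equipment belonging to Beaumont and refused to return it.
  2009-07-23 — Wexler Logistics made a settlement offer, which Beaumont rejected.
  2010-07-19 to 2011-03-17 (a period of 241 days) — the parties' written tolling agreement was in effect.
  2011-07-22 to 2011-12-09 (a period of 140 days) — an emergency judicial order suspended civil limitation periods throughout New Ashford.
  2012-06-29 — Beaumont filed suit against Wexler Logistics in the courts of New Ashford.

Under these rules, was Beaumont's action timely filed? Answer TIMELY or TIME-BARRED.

TIME-BARRED

The claim accrued on 2008-03-06, when the wrongful act occurred.
3 years from 2008-03-06 is 2011-03-06.
Because the written tolling agreement ran from 2010-07-19 to 2011-03-17, the deadline is extended by 241 days to 2011-11-02.
The emergency suspension of filing deadlines from 2011-07-22 to 2011-12-09 tolled the period for 140 days, extending the deadline to 2012-03-21.
None of the other events listed affects the running of the period under the stated rules.
Beaumont filed on 2012-06-29, after the 2012-03-21 deadline, so the action is time-barred.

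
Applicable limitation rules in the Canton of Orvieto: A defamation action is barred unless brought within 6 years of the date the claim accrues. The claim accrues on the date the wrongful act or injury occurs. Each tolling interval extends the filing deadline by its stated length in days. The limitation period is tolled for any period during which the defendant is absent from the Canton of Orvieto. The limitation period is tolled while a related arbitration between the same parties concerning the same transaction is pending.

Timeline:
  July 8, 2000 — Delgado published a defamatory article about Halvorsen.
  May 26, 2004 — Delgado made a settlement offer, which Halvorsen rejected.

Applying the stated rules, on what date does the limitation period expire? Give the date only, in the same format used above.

July 8, 2006

The claim accrued on July 8, 2000, the date of the act.
6 years from July 8, 2000 is July 8, 2006.
The other events in the timeline have no effect on the limitation period under the stated rules.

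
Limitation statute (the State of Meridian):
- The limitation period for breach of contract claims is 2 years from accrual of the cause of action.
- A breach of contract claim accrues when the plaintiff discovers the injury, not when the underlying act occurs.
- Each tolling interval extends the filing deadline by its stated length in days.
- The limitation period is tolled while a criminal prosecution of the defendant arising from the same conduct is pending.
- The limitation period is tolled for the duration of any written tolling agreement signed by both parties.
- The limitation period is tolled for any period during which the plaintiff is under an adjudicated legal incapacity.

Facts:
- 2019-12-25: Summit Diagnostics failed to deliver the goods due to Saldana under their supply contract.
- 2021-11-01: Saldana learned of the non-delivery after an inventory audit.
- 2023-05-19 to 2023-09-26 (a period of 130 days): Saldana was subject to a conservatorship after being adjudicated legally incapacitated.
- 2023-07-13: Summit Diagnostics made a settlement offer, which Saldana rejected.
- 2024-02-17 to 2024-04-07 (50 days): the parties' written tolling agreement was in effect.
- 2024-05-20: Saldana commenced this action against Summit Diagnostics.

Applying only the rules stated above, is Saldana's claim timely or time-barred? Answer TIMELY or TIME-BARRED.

Accrual is tied to discovery, so the period began on 2021-11-01 rather than on 2019-12-25 when the act occurred.
Adding the 2 years base period to 2021-11-01 gives a deadline of 2023-11-01, before any tolling.
The period was tolled for 130 days by the plaintiff's legal incapacity (2023-05-19 to 2023-09-26), pushing the deadline to 2024-03-10.
The written tolling agreement from 2024-02-17 to 2024-04-07 tolled the period for 50 days, extending the deadline to 2024-04-29.
Nothing else in the chronology tolls or restarts the period.
Saldana filed on 2024-05-20, after the 2024-04-29 deadline, so the action is time-barred.

TIME-BARRED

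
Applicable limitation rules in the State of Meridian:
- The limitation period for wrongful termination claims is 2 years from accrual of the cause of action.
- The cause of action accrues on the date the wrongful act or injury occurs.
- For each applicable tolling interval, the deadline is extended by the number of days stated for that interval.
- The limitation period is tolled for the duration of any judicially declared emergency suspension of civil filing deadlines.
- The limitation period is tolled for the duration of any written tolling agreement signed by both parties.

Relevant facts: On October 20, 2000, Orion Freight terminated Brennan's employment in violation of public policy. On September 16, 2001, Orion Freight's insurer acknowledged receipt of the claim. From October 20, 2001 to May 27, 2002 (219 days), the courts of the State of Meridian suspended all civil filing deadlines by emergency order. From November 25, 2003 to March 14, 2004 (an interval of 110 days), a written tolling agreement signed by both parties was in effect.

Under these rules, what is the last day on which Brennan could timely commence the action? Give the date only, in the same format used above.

May 27, 2003

The claim accrued on October 20, 2000, when the wrongful act occurred.
2 years from October 20, 2000 is October 20, 2002.
The emergency suspension of filing deadlines from October 20, 2001 to May 27, 2002 tolled the period for 219 days, extending the deadline to May 27, 2003.
The written tolling agreement starting November 25, 2003 came too late — the period had run on May 27, 2003 — and so does not extend the deadline.
The other events in the timeline have no effect on the limitation period under the stated rules.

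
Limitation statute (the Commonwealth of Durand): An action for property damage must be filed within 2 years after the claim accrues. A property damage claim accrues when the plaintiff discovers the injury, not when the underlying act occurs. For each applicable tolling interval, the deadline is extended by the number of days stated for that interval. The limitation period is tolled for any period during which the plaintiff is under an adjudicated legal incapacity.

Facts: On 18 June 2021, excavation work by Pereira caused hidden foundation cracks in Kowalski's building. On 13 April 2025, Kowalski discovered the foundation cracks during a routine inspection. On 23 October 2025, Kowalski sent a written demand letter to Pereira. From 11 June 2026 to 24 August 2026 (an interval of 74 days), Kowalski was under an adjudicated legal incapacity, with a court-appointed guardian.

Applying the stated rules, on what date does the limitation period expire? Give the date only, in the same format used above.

The claim did not accrue until Kowalski discovered the injury on 13 April 2025; the 18 June 2021 act date does not start the clock under the stated rule.
Adding the 2 years base period to 13 April 2025 gives a deadline of 13 April 2027, before any tolling.
The plaintiff's legal incapacity from 11 June 2026 to 24 August 2026 tolled the period for 74 days, extending the deadline to 26 June 2027.
None of the other events listed affects the running of the period under the stated rules.

26 June 2027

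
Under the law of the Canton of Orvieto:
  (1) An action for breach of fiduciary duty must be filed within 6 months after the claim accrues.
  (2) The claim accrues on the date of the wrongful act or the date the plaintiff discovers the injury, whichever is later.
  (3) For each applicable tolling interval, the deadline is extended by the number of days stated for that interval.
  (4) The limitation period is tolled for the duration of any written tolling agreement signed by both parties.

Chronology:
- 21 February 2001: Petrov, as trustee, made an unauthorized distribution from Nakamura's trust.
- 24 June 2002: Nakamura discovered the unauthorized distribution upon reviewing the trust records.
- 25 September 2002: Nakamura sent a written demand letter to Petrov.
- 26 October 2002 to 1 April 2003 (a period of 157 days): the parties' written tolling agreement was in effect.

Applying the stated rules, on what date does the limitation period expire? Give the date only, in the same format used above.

The claim accrued on 24 June 2002 — the later of the 21 February 2001 act and the 24 June 2002 discovery.
Adding the 6 months base period to 24 June 2002 gives a deadline of 24 December 2002, before any tolling.
Because the written tolling agreement ran from 26 October 2002 to 1 April 2003, the deadline is extended by 157 days to 30 May 2003.
None of the other events listed affects the running of the period under the stated rules.

30 May 2003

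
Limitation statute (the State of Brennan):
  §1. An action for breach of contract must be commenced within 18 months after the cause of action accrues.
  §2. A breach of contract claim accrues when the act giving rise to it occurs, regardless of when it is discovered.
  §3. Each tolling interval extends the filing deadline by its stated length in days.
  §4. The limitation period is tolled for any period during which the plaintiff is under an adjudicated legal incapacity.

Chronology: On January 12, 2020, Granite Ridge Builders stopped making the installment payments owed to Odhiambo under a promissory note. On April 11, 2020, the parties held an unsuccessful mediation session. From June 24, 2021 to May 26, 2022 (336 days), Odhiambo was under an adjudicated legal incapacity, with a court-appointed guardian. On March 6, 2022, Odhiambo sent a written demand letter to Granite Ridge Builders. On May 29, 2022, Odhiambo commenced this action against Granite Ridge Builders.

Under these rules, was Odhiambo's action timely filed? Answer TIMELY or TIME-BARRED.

The limitation period began to run on January 12, 2020.
The untolled deadline — 18 months after January 12, 2020 — is July 12, 2021.
The plaintiff's legal incapacity from June 24, 2021 to May 26, 2022 tolled the period for 336 days, extending the deadline to June 13, 2022.
Nothing else in the chronology tolls or restarts the period.
Filing on May 29, 2022 beat the June 13, 2022 deadline — the action is timely.

TIMELY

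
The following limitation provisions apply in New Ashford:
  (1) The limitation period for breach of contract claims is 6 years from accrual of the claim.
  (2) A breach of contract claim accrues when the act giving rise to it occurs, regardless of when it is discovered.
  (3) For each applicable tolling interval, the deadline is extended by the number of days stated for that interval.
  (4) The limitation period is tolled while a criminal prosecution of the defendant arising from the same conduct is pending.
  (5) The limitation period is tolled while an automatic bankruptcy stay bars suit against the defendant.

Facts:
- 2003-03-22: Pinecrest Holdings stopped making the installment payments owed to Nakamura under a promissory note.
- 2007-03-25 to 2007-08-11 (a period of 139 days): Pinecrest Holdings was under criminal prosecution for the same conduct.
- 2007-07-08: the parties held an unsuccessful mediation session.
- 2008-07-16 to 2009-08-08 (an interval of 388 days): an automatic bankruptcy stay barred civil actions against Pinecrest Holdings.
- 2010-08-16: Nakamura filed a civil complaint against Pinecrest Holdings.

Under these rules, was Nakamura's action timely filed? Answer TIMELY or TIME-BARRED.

The claim accrued on 2003-03-22, when the wrongful act occurred.
Adding the 6 years base period to 2003-03-22 gives a deadline of 2009-03-22, before any tolling.
The pending criminal prosecution from 2007-03-25 to 2007-08-11 tolled the period for 139 days, extending the deadline to 2009-08-08.
The automatic bankruptcy stay from 2008-07-16 to 2009-08-08 tolled the period for 388 days, extending the deadline to 2010-08-31.
Nothing else in the chronology tolls or restarts the period.
The 2010-08-16 filing precedes the 2010-08-31 deadline; the claim is timely.

TIMELY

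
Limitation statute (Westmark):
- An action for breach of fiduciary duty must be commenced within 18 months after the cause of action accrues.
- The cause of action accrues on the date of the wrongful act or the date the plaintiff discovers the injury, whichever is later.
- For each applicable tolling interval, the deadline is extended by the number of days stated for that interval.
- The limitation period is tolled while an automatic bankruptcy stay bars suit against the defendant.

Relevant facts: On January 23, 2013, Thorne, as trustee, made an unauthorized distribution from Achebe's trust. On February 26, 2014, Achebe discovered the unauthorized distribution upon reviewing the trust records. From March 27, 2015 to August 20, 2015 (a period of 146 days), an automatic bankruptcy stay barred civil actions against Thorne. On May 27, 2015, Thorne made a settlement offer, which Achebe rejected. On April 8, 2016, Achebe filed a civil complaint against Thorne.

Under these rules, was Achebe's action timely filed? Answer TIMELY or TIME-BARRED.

The claim accrued on February 26, 2014 — the later of the January 23, 2013 act and the February 26, 2014 discovery.
The untolled deadline — 18 months after February 26, 2014 — is August 26, 2015.
The period was tolled for 146 days by the automatic bankruptcy stay (March 27, 2015 to August 20, 2015), pushing the deadline to January 19, 2016.
Nothing else in the chronology tolls or restarts the period.
Achebe filed on April 8, 2016, after the January 19, 2016 deadline, so the action is time-barred.

TIME-BARRED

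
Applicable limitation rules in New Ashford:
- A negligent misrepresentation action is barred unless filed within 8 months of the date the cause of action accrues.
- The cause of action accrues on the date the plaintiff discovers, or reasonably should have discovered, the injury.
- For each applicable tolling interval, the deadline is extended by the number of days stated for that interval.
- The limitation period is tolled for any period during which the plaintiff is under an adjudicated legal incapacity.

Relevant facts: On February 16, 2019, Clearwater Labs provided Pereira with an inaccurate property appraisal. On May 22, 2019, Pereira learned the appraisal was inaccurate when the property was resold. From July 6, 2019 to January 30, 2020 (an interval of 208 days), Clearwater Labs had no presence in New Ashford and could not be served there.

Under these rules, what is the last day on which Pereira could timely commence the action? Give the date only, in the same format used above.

January 22, 2020

Accrual is tied to discovery, so the period began on May 22, 2019 rather than on February 16, 2019 when the act occurred.
8 months from May 22, 2019 is January 22, 2020.
Although the defendant's absence ran from July 6, 2019 to January 30, 2020, the stated rules do not make that a tolling event, so it is disregarded.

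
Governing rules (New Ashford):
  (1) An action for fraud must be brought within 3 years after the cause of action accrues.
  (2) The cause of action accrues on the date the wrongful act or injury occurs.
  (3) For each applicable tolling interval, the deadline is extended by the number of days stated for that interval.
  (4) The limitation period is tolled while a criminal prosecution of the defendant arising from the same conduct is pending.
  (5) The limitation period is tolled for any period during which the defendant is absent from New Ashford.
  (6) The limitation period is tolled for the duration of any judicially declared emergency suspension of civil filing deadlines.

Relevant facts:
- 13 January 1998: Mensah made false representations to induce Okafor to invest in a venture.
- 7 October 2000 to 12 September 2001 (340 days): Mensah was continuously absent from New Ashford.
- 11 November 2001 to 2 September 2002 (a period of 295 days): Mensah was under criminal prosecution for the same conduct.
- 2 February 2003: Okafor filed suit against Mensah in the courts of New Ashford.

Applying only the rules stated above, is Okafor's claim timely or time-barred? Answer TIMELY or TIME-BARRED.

TIME-BARRED

The limitation period began to run on 13 January 1998.
The untolled deadline — 3 years after 13 January 1998 — is 13 January 2001.
The defendant's absence from the jurisdiction from 7 October 2000 to 12 September 2001 tolled the period for 340 days, extending the deadline to 19 December 2001.
The period was tolled for 295 days by the pending criminal prosecution (11 November 2001 to 2 September 2002), pushing the deadline to 10 October 2002.
The 2 February 2003 filing falls after the 10 October 2002 deadline; the claim is time-barred.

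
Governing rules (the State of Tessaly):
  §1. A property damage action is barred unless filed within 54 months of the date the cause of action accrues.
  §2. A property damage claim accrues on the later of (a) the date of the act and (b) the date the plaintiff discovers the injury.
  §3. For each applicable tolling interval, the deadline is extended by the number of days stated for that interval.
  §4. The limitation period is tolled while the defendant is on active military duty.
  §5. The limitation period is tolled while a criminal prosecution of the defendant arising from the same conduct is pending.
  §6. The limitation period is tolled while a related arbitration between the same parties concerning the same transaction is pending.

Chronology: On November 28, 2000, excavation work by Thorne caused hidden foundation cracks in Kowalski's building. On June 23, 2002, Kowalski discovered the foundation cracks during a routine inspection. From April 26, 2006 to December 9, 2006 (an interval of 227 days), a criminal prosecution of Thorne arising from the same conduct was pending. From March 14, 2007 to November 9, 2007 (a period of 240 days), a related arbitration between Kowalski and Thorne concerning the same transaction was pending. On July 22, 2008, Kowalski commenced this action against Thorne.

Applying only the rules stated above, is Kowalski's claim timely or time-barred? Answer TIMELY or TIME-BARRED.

The claim accrued on June 23, 2002 — the later of the November 28, 2000 act and the June 23, 2002 discovery.
The untolled deadline — 54 months after June 23, 2002 — is December 23, 2006.
Because the pending criminal prosecution ran from April 26, 2006 to December 9, 2006, the deadline is extended by 227 days to August 7, 2007.
Because the pending related arbitration ran from March 14, 2007 to November 9, 2007, the deadline is extended by 240 days to April 3, 2008.
Kowalski filed on July 22, 2008, after the April 3, 2008 deadline, so the action is time-barred.

TIME-BARRED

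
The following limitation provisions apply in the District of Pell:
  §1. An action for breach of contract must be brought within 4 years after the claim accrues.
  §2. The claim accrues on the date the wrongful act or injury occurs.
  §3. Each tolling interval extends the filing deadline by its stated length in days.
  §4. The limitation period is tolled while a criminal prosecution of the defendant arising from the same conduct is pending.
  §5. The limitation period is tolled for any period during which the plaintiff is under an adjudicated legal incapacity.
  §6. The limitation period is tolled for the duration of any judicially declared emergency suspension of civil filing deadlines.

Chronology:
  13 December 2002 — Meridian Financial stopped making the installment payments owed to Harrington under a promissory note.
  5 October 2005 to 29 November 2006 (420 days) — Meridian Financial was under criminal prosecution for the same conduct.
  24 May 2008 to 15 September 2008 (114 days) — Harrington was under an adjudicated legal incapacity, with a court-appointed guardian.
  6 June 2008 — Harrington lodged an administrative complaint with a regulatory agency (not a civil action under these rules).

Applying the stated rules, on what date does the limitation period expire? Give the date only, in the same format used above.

The claim accrued on 13 December 2002, the date of the act.
The untolled deadline — 4 years after 13 December 2002 — is 13 December 2006.
The pending criminal prosecution from 5 October 2005 to 29 November 2006 tolled the period for 420 days, extending the deadline to 6 February 2008.
The plaintiff's legal incapacity starting 24 May 2008 came too late — the period had run on 6 February 2008 — and so does not extend the deadline.
None of the other events listed affects the running of the period under the stated rules.

6 February 2008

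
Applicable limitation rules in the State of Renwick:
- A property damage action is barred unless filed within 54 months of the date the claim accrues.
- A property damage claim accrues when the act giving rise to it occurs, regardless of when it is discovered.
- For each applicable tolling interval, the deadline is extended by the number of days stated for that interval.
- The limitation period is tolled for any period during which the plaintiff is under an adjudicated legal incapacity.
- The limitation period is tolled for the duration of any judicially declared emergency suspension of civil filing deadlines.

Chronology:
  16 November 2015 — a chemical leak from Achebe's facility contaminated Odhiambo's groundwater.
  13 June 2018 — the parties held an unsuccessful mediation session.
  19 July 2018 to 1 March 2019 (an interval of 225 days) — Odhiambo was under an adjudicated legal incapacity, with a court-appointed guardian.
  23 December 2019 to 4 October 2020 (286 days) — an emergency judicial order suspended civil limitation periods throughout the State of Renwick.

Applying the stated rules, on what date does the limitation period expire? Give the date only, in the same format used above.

9 October 2021

The claim accrued on 16 November 2015, when the wrongful act occurred.
54 months from 16 November 2015 is 16 May 2020.
The period was tolled for 225 days by the plaintiff's legal incapacity (19 July 2018 to 1 March 2019), pushing the deadline to 27 December 2020.
The emergency suspension of filing deadlines from 23 December 2019 to 4 October 2020 tolled the period for 286 days, extending the deadline to 9 October 2021.
Nothing else in the chronology tolls or restarts the period.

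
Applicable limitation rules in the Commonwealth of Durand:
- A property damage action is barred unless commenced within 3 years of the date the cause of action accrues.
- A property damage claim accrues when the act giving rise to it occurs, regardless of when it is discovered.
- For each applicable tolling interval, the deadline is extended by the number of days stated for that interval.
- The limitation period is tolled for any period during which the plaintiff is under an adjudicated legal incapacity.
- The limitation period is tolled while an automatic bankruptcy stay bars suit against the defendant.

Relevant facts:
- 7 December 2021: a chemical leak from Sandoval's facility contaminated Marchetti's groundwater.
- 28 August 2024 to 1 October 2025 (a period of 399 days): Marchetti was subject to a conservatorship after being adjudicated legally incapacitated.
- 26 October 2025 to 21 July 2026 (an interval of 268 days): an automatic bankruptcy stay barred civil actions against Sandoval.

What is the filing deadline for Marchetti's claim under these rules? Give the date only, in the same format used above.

5 October 2026

The cause of action accrued on 7 December 2021, the date of the act.
Adding the 3 years base period to 7 December 2021 gives a deadline of 7 December 2024, before any tolling.
The period was tolled for 399 days by the plaintiff's legal incapacity (28 August 2024 to 1 October 2025), pushing the deadline to 10 January 2026.
The period was tolled for 268 days by the automatic bankruptcy stay (26 October 2025 to 21 July 2026), pushing the deadline to 5 October 2026.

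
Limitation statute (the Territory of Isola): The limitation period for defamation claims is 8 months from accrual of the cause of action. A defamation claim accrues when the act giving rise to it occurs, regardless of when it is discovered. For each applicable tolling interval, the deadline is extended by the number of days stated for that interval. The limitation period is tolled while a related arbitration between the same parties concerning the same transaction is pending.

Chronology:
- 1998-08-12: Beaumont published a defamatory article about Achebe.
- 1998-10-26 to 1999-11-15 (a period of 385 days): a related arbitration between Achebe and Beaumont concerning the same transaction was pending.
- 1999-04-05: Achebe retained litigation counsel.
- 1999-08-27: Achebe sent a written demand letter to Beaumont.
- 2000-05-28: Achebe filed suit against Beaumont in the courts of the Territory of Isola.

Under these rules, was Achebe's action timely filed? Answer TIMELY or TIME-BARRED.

The claim accrued on 1998-08-12, when the wrongful act occurred.
The untolled deadline — 8 months after 1998-08-12 — is 1999-04-12.
The pending related arbitration from 1998-10-26 to 1999-11-15 tolled the period for 385 days, extending the deadline to 2000-05-01.
The other events in the timeline have no effect on the limitation period under the stated rules.
Achebe filed on 2000-05-28, after the 2000-05-01 deadline, so the action is time-barred.

TIME-BARRED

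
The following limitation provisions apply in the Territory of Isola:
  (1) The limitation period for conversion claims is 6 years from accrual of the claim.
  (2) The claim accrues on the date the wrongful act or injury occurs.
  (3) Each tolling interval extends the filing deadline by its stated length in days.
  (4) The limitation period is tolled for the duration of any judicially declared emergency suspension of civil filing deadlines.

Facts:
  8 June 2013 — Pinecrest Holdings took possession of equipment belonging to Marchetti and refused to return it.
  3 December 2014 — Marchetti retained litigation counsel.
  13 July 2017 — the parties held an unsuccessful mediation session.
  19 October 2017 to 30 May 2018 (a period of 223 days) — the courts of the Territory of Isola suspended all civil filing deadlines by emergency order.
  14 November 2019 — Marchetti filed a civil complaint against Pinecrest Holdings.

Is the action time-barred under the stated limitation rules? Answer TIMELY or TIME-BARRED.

The claim accrued on 8 June 2013, when the wrongful act occurred.
Adding the 6 years base period to 8 June 2013 gives a deadline of 8 June 2019, before any tolling.
The emergency suspension of filing deadlines from 19 October 2017 to 30 May 2018 tolled the period for 223 days, extending the deadline to 17 January 2020.
None of the other events listed affects the running of the period under the stated rules.
The 14 November 2019 filing precedes the 17 January 2020 deadline; the claim is timely.

TIMELY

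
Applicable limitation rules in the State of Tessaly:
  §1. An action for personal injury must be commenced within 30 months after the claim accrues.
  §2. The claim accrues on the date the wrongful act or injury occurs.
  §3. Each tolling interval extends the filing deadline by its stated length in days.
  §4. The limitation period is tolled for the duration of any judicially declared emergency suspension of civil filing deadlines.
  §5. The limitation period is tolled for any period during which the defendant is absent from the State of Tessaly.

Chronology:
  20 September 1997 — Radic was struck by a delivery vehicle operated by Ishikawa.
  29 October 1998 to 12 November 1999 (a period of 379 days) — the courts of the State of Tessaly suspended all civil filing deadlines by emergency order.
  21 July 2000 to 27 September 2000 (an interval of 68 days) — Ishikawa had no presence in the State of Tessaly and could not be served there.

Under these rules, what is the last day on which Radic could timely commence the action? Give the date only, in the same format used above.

The claim accrued on 20 September 1997, when the wrongful act occurred.
Adding the 30 months base period to 20 September 1997 gives a deadline of 20 March 2000, before any tolling.
The period was tolled for 379 days by the emergency suspension of filing deadlines (29 October 1998 to 12 November 1999), pushing the deadline to 3 April 2001.
Because the defendant's absence from the jurisdiction ran from 21 July 2000 to 27 September 2000, the deadline is extended by 68 days to 10 June 2001.

10 June 2001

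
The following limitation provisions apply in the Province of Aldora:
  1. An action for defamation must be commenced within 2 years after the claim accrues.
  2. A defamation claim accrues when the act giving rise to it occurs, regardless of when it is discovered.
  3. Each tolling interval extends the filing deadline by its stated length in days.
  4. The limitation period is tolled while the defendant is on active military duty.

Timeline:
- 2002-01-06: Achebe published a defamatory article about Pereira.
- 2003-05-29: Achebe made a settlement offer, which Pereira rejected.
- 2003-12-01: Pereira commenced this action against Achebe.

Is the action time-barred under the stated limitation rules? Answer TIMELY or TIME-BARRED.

The claim accrued on 2002-01-06, the date of the act.
2 years from 2002-01-06 is 2004-01-06.
None of the other events listed affects the running of the period under the stated rules.
Filing on 2003-12-01 beat the 2004-01-06 deadline — the action is timely.

TIMELY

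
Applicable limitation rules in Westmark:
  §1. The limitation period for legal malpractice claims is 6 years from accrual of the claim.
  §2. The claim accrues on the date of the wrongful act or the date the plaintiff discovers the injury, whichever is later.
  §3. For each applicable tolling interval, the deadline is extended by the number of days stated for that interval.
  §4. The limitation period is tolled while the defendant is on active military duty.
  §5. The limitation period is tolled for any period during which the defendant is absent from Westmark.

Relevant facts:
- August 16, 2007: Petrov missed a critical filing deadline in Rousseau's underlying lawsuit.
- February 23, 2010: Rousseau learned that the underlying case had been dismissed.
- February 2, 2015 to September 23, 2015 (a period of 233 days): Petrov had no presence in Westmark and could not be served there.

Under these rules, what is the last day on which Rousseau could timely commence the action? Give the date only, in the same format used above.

Taking the later of the act (August 16, 2007) and discovery (February 23, 2010), the claim accrued on February 23, 2010.
6 years from February 23, 2010 is February 23, 2016.
The defendant's absence from the jurisdiction from February 2, 2015 to September 23, 2015 tolled the period for 233 days, extending the deadline to October 13, 2016.

October 13, 2016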